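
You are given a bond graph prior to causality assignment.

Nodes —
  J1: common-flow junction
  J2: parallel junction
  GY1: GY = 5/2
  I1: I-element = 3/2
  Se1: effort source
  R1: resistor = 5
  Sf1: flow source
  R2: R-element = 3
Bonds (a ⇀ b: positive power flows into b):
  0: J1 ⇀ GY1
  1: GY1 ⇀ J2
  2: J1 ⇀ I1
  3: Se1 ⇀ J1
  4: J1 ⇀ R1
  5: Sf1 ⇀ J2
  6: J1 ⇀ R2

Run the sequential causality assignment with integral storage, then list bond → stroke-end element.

bond 3 stroke at J1  (Se1 fixes effort; stroke away)
bond 5 stroke at Sf1  (Sf1 (Sf) sets flow on bond)
bond 1 stroke at J2  (only one effort-in slot at J2)
bond 0 stroke at J1  (GY GY1: same side as bond 1)
bond 2 stroke at I1  (I1 outputs flow p/I1)
bond 4 stroke at J1  (J1: bond 2 brought flow, rest push out)
bond 6 stroke at J1  (common-f at J1 fixed by 2)

b0 stroke at J1
b1 stroke at J2
b2 stroke at I1
b3 stroke at J1
b4 stroke at J1
b5 stroke at Sf1
b6 stroke at J1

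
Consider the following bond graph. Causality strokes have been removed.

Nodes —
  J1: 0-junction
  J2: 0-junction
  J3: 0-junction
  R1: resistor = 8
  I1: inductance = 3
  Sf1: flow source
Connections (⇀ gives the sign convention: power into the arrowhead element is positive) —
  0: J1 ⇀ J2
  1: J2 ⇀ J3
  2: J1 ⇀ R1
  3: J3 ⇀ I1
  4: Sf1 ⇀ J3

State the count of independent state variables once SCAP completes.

bond 4 stroke at Sf1  (Sf1: flow source, stroke at near end)
bond 3 stroke at I1  (prefer integral on I1)
bond 1 stroke at J3  (closing 0-jn rule on J3)
bond 0 stroke at J2  (closing 0-jn rule on J2)
bond 2 stroke at J1  (J1 needs exactly one e-in)

1  (I1 all integral)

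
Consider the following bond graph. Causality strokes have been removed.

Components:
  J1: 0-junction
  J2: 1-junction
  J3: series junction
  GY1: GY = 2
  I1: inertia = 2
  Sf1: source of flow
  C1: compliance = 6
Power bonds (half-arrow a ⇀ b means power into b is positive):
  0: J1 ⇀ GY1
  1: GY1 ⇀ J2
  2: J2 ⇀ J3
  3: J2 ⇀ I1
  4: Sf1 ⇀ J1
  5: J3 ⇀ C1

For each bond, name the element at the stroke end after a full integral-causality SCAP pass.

b0 |J1
b1 |J2
b2 |J2
b3 |I1
b4 |Sf1
b5 |J3

b4 |Sf1  (Sf1: flow source, stroke at near end)
b0 |J1  (J1 needs exactly one e-in)
b1 |J2  (GY GY1: same side as bond 0)
b3 |I1  (I1 integral (f out))
b2 |J2  (1-jn J2 has f-setter on 3)
b5 |J3  (1-jn J3 has f-setter on 2)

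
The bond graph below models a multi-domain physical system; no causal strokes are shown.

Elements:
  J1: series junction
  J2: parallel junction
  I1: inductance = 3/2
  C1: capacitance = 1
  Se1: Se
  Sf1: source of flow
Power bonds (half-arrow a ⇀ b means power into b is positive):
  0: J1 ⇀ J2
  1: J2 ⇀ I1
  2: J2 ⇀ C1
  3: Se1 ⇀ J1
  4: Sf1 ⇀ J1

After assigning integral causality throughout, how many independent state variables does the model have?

2  (C1, I1 all integral)

#3 →J1  (Se1: effort source, stroke at far end)
#4 →Sf1  (Sf1: flow source, stroke at near end)
#0 →J1  (J1 flow already set via bond 4)
#1 →I1  (I1: I, integral causality)
#2 →J2  (J2: last free bond brings effort in)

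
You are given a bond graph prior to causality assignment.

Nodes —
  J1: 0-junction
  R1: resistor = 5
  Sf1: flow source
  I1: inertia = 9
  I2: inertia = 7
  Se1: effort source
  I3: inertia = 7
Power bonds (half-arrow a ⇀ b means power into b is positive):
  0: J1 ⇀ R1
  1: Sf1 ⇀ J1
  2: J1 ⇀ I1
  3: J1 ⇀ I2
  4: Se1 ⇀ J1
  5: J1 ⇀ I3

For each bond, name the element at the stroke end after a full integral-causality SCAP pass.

b1 →Sf1  (Sf1 fixes flow; stroke at Sf1)
b4 →J1  (Se1 (Se) sets effort on bond)
b0 →R1  (common-e at J1 fixed by 4)
b2 →I1  (0-jn J1 has e-setter on 4)
b3 →I2  (J1: bond 4 brought effort, rest push out)
b5 →I3  (J1 effort already set via bond 4)

b0 →R1
b1 →Sf1
b2 →I1
b3 →I2
b4 →J1
b5 →I3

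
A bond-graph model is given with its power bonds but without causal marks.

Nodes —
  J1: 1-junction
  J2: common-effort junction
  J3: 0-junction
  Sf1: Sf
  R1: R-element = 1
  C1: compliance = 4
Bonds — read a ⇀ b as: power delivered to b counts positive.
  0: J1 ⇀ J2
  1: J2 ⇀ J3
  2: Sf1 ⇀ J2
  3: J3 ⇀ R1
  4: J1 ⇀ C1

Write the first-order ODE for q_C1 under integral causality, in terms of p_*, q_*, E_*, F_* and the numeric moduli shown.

b2 stroke→Sf1  (Sf1: flow source, stroke at near end)
b4 stroke→J1  (C1: C, integral causality)
b0 stroke→J2  (J1: last free bond brings flow in)
b1 stroke→J3  (J2: bond 0 brought effort, rest push out)
b3 stroke→R1  (J3: bond 1 brought effort, rest push out)

dq_C1/dt = -F_Sf1 - q_C1/4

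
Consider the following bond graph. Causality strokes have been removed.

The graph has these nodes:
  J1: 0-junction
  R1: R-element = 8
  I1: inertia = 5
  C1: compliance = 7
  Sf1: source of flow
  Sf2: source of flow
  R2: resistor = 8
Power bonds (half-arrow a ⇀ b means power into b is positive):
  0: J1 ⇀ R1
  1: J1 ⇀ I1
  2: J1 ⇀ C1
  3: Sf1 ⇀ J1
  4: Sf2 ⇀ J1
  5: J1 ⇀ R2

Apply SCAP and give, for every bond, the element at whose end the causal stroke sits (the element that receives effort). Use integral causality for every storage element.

b3 stroke→Sf1  (Sf1 (Sf) sets flow on bond)
b4 stroke→Sf2  (Sf2 (Sf) sets flow on bond)
b1 stroke→I1  (I1 outputs flow p/I1)
b2 stroke→J1  (C1 outputs effort q/C1)
b0 stroke→R1  (J1: bond 2 brought effort, rest push out)
b5 stroke→R2  (0-jn J1 has e-setter on 2)

bond 0 stroke at R1
bond 1 stroke at I1
bond 2 stroke at J1
bond 3 stroke at Sf1
bond 4 stroke at Sf2
bond 5 stroke at R2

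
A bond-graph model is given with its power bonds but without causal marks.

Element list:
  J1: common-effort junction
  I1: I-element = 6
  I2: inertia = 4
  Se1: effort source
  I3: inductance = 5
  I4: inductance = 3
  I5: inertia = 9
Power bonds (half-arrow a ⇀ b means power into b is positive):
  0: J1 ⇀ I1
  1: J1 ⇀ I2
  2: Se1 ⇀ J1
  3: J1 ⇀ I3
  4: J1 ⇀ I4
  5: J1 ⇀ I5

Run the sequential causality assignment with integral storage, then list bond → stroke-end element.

bond 2 stroke→J1  (Se1 fixes effort; stroke away)
bond 0 stroke→I1  (J1: bond 2 brought effort, rest push out)
bond 1 stroke→I2  (J1: bond 2 brought effort, rest push out)
bond 3 stroke→I3  (J1 effort already set via bond 2)
bond 4 stroke→I4  (J1: bond 2 brought effort, rest push out)
bond 5 stroke→I5  (common-e at J1 fixed by 2)

#0 stroke at I1
#1 stroke at I2
#2 stroke at J1
#3 stroke at I3
#4 stroke at I4
#5 stroke at I5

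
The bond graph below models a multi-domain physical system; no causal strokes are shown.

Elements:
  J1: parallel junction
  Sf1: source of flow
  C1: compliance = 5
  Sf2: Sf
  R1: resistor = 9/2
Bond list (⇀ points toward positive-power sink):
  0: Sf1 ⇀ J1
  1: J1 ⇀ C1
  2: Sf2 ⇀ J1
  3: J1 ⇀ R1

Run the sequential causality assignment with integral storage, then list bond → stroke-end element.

β0 stroke at Sf1  (Sf1: flow source, stroke at near end)
β2 stroke at Sf2  (source Sf2 imposes f)
β1 stroke at J1  (prefer integral on C1)
β3 stroke at R1  (0-jn J1 has e-setter on 1)

bond 0 stroke→Sf1
bond 1 stroke→J1
bond 2 stroke→Sf2
bond 3 stroke→R1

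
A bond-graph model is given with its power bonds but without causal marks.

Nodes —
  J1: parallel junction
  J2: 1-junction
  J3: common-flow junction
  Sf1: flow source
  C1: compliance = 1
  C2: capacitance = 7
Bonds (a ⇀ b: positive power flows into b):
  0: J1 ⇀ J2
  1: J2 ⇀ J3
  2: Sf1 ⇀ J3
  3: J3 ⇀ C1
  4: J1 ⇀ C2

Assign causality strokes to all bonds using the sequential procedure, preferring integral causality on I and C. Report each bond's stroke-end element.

β2 stroke at Sf1  (Sf1: flow source, stroke at near end)
β1 stroke at J3  (J3: bond 2 brought flow, rest push out)
β3 stroke at J3  (J3 flow already set via bond 2)
β0 stroke at J2  (J2: bond 1 brought flow, rest push out)
β4 stroke at J1  (J1 needs exactly one e-in)

β0 |J2
β1 |J3
β2 |Sf1
β3 |J3
β4 |J1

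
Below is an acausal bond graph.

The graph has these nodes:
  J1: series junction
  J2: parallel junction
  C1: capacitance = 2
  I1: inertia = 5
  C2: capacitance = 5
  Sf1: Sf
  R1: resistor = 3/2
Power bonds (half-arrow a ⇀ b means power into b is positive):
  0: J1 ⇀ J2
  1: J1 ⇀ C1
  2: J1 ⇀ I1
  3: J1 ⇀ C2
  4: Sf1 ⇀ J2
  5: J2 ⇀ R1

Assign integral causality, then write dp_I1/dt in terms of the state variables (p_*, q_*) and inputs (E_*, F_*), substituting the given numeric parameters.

dp_I1/dt = -3*F_Sf1/2 - 3*p_I1/10 - q_C1/2 - q_C2/5

b4 stroke→Sf1  (Sf1: flow source, stroke at near end)
b1 stroke→J1  (C1 integral (e out))
b2 stroke→I1  (I1 integral (f out))
b0 stroke→J1  (common-f at J1 fixed by 2)
b3 stroke→J1  (common-f at J1 fixed by 2)
b5 stroke→J2  (closing 0-jn rule on J2)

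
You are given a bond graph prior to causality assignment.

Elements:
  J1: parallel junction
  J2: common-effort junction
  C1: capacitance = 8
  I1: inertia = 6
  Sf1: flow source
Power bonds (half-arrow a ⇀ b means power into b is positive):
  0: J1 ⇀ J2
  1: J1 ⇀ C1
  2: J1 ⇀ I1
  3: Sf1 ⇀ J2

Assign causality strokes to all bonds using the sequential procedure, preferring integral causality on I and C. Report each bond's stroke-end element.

b0 stroke at J2
b1 stroke at J1
b2 stroke at I1
b3 stroke at Sf1

#3 stroke→Sf1  (Sf1 fixes flow; stroke at Sf1)
#0 stroke→J2  (only one effort-in slot at J2)
#1 stroke→J1  (C1 integral (e out))
#2 stroke→I1  (J1: bond 1 brought effort, rest push out)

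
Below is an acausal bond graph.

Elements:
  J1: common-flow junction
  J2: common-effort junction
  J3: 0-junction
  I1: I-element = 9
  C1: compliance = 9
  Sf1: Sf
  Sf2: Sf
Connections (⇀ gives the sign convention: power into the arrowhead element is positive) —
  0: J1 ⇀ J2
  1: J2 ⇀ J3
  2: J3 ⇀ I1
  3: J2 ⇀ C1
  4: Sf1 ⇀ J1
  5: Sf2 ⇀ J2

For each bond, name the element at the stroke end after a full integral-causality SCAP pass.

#4 →Sf1  (source Sf1 imposes f)
#5 →Sf2  (Sf2 (Sf) sets flow on bond)
#0 →J1  (J1 flow already set via bond 4)
#2 →I1  (I1 integral (f out))
#1 →J3  (closing 0-jn rule on J3)
#3 →J2  (only one effort-in slot at J2)

bond 0 →J1
bond 1 →J3
bond 2 →I1
bond 3 →J2
bond 4 →Sf1
bond 5 →Sf2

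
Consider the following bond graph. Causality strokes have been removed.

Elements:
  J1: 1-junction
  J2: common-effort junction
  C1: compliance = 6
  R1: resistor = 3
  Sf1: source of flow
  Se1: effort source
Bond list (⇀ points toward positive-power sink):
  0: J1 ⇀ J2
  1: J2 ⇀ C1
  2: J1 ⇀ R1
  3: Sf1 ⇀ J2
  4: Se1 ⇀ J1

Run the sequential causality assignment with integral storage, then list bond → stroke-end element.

bond 0 stroke→J1
bond 1 stroke→J2
bond 2 stroke→R1
bond 3 stroke→Sf1
bond 4 stroke→J1

bond 3 |Sf1  (Sf1: flow source, stroke at near end)
bond 4 |J1  (Se1: effort source, stroke at far end)
bond 1 |J2  (prefer integral on C1)
bond 0 |J1  (common-e at J2 fixed by 1)
bond 2 |R1  (only one flow-in slot at J1)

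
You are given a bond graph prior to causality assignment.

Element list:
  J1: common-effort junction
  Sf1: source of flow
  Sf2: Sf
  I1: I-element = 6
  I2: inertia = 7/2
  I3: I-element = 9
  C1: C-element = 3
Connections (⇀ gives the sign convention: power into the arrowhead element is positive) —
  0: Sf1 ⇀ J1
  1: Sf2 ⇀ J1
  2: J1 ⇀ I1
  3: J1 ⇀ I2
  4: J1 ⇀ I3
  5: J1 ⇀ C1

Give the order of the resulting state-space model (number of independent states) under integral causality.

β0 stroke→Sf1  (Sf1 (Sf) sets flow on bond)
β1 stroke→Sf2  (Sf2 fixes flow; stroke at Sf2)
β2 stroke→I1  (I1 integral (f out))
β3 stroke→I2  (prefer integral on I2)
β4 stroke→I3  (I3 outputs flow p/I3)
β5 stroke→J1  (J1: last free bond brings effort in)

4  (C1, I1, I2, I3 all integral)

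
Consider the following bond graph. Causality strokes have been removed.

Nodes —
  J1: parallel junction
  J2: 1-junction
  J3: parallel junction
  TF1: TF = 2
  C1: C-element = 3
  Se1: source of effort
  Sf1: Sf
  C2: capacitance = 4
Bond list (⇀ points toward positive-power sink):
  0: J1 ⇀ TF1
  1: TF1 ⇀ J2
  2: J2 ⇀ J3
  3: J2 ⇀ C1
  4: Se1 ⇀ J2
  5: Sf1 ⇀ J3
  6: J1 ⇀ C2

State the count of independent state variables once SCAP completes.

2  (C1, C2 all integral)

β4 stroke at J2  (Se1 (Se) sets effort on bond)
β5 stroke at Sf1  (Sf1: flow source, stroke at near end)
β2 stroke at J3  (only one effort-in slot at J3)
β1 stroke at J2  (common-f at J2 fixed by 2)
β3 stroke at J2  (1-jn J2 has f-setter on 2)
β0 stroke at TF1  (through TF1, causality passes straight; one stroke at TF1)
β6 stroke at J1  (closing 0-jn rule on J1)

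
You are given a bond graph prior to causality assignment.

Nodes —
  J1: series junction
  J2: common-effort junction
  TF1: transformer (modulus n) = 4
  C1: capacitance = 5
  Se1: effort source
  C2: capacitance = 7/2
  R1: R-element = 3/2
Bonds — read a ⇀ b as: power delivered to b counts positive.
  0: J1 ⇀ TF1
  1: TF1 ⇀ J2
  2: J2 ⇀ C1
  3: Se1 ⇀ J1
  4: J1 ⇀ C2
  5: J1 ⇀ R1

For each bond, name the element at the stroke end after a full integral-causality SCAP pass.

#0 stroke at J1
#1 stroke at TF1
#2 stroke at J2
#3 stroke at J1
#4 stroke at J1
#5 stroke at R1

bond 3 stroke→J1  (Se1: effort source, stroke at far end)
bond 2 stroke→J2  (C1: C, integral causality)
bond 1 stroke→TF1  (0-jn J2 has e-setter on 2)
bond 0 stroke→J1  (TF1 one-in-one-out from 1)
bond 4 stroke→J1  (C2: C, integral causality)
bond 5 stroke→R1  (J1 needs exactly one f-in)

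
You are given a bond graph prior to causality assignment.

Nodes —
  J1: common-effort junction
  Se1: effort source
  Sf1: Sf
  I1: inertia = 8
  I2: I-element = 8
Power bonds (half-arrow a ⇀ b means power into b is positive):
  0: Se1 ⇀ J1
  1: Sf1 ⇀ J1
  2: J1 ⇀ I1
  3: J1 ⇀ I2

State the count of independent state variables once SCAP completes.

2  (I1, I2 all integral)

β0 |J1  (Se1 fixes effort; stroke away)
β1 |Sf1  (Sf1 fixes flow; stroke at Sf1)
β2 |I1  (common-e at J1 fixed by 0)
β3 |I2  (0-jn J1 has e-setter on 0)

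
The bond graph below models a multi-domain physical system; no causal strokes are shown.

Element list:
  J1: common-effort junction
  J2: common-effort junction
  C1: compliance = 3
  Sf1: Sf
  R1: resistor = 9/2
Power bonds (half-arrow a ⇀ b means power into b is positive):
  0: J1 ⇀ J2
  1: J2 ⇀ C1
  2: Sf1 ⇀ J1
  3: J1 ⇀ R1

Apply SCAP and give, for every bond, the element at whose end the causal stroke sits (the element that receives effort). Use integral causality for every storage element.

b0 stroke→J1
b1 stroke→J2
b2 stroke→Sf1
b3 stroke→R1

bond 2 stroke at Sf1  (Sf1 (Sf) sets flow on bond)
bond 1 stroke at J2  (C1: C, integral causality)
bond 0 stroke at J1  (common-e at J2 fixed by 1)
bond 3 stroke at R1  (J1 effort already set via bond 0)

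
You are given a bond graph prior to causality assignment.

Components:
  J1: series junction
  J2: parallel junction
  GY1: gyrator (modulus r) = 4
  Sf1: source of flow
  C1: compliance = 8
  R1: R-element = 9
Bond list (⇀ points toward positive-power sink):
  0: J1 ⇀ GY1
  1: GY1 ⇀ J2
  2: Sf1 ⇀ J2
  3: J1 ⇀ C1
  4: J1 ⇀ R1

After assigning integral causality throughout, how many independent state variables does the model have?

b2 stroke at Sf1  (Sf1: flow source, stroke at near end)
b1 stroke at J2  (only one effort-in slot at J2)
b0 stroke at J1  (through GY1, causality inverts; strokes same side of GY1)
b3 stroke at J1  (prefer integral on C1)
b4 stroke at R1  (J1 needs exactly one f-in)

1  (C1 all integral)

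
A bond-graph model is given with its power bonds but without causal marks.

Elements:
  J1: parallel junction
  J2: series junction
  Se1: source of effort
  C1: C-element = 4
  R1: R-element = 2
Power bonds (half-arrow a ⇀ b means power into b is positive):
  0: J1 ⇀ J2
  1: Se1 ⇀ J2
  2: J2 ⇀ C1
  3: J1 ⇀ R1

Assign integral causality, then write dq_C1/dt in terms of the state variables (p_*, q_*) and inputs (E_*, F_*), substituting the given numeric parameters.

β1 stroke→J2  (Se1 (Se) sets effort on bond)
β2 stroke→J2  (C1 integral (e out))
β0 stroke→J1  (J2: last free bond brings flow in)
β3 stroke→R1  (common-e at J1 fixed by 0)

dq_C1/dt = E_Se1/2 - q_C1/8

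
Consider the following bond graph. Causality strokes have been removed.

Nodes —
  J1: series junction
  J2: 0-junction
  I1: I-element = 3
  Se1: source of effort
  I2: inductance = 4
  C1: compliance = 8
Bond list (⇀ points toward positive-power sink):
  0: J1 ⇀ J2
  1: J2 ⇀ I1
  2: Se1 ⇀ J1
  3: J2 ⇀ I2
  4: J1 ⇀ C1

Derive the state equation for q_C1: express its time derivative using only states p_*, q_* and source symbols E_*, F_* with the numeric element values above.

bond 2 stroke at J1  (Se1 fixes effort; stroke away)
bond 1 stroke at I1  (I1: I, integral causality)
bond 3 stroke at I2  (I2 integral (f out))
bond 0 stroke at J2  (only one effort-in slot at J2)
bond 4 stroke at J1  (common-f at J1 fixed by 0)

dq_C1/dt = p_I1/3 + p_I2/4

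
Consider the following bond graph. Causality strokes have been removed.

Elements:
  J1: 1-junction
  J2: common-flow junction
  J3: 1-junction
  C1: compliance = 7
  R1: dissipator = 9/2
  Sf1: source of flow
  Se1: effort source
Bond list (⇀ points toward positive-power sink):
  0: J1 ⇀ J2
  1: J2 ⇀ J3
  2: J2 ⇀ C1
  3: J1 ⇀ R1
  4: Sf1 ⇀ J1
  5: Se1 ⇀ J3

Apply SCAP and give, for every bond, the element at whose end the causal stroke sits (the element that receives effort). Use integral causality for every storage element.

#4 |Sf1  (Sf1 fixes flow; stroke at Sf1)
#5 |J3  (Se1 (Se) sets effort on bond)
#0 |J1  (J1 flow already set via bond 4)
#3 |J1  (J1 flow already set via bond 4)
#1 |J2  (J2 flow already set via bond 0)
#2 |J2  (1-jn J2 has f-setter on 0)

bond 0 stroke→J1
bond 1 stroke→J2
bond 2 stroke→J2
bond 3 stroke→J1
bond 4 stroke→Sf1
bond 5 stroke→J3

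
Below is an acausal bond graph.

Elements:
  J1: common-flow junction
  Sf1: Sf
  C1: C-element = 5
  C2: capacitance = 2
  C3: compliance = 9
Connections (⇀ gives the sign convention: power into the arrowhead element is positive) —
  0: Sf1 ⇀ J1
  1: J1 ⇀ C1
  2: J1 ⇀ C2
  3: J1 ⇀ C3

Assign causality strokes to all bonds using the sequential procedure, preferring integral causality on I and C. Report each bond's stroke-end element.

#0 stroke at Sf1
#1 stroke at J1
#2 stroke at J1
#3 stroke at J1

bond 0 stroke at Sf1  (Sf1 fixes flow; stroke at Sf1)
bond 1 stroke at J1  (1-jn J1 has f-setter on 0)
bond 2 stroke at J1  (common-f at J1 fixed by 0)
bond 3 stroke at J1  (J1 flow already set via bond 0)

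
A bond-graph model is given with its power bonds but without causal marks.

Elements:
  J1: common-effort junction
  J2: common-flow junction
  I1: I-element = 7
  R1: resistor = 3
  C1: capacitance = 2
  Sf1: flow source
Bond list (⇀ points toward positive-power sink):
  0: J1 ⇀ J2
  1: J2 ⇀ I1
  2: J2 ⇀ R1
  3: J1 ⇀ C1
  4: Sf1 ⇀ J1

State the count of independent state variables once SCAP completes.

2  (C1, I1 all integral)

b4 →Sf1  (Sf1 (Sf) sets flow on bond)
b1 →I1  (I1 integral (f out))
b0 →J2  (common-f at J2 fixed by 1)
b2 →J2  (1-jn J2 has f-setter on 1)
b3 →J1  (only one effort-in slot at J1)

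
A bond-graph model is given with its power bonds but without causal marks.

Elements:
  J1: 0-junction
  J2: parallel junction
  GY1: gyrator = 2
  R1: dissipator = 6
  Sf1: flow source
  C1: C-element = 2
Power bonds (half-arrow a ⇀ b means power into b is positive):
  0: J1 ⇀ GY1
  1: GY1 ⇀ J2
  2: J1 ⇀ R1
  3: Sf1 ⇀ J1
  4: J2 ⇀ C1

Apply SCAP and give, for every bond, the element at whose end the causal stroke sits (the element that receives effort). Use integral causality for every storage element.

#0 stroke→GY1
#1 stroke→GY1
#2 stroke→J1
#3 stroke→Sf1
#4 stroke→J2

#3 stroke→Sf1  (Sf1 fixes flow; stroke at Sf1)
#4 stroke→J2  (C1 outputs effort q/C1)
#1 stroke→GY1  (J2 effort already set via bond 4)
#0 stroke→GY1  (GY1 both-in/both-out from 1)
#2 stroke→J1  (closing 0-jn rule on J1)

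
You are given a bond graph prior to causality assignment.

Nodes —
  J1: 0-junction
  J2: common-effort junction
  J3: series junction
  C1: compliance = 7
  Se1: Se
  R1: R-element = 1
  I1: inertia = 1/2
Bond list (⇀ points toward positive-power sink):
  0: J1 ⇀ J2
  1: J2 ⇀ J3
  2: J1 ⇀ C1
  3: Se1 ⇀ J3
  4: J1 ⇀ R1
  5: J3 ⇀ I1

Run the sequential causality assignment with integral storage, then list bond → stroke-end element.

#0 stroke at J2
#1 stroke at J3
#2 stroke at J1
#3 stroke at J3
#4 stroke at R1
#5 stroke at I1

β3 |J3  (Se1 (Se) sets effort on bond)
β2 |J1  (C1 integral (e out))
β0 |J2  (J1: bond 2 brought effort, rest push out)
β4 |R1  (J1: bond 2 brought effort, rest push out)
β1 |J3  (J2: bond 0 brought effort, rest push out)
β5 |I1  (J3: last free bond brings flow in)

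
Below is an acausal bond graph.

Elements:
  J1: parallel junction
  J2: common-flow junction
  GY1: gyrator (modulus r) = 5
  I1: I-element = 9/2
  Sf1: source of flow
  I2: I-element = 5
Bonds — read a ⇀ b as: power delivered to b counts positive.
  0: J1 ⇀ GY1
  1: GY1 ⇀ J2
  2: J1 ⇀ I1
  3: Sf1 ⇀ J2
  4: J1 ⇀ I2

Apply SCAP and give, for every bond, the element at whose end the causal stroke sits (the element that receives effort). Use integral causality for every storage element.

β0 stroke at J1
β1 stroke at J2
β2 stroke at I1
β3 stroke at Sf1
β4 stroke at I2

#3 stroke→Sf1  (Sf1 fixes flow; stroke at Sf1)
#1 stroke→J2  (1-jn J2 has f-setter on 3)
#0 stroke→J1  (GY GY1: same side as bond 1)
#2 stroke→I1  (J1: bond 0 brought effort, rest push out)
#4 stroke→I2  (J1: bond 0 brought effort, rest push out)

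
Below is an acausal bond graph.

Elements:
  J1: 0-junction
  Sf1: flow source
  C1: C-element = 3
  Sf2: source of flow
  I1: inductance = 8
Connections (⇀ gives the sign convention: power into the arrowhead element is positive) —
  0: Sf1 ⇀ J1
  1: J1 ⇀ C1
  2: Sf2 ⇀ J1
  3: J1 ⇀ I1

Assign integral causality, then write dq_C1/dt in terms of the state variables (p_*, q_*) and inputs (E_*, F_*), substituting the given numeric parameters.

bond 0 |Sf1  (source Sf1 imposes f)
bond 2 |Sf2  (Sf2 (Sf) sets flow on bond)
bond 1 |J1  (C1 outputs effort q/C1)
bond 3 |I1  (0-jn J1 has e-setter on 1)

dq_C1/dt = F_Sf1 + F_Sf2 - p_I1/8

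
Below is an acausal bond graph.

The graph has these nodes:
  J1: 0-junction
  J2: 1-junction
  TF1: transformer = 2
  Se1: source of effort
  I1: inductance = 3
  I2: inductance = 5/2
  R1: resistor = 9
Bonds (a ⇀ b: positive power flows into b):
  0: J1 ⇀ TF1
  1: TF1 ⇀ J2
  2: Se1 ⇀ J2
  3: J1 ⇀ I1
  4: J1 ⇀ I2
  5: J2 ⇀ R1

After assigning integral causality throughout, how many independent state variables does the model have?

b2 →J2  (Se1: effort source, stroke at far end)
b3 →I1  (I1 integral (f out))
b4 →I2  (prefer integral on I2)
b0 →J1  (only one effort-in slot at J1)
b1 →TF1  (TF1: transformer flips bond 0)
b5 →J2  (J2: bond 1 brought flow, rest push out)

2  (I1, I2 all integral)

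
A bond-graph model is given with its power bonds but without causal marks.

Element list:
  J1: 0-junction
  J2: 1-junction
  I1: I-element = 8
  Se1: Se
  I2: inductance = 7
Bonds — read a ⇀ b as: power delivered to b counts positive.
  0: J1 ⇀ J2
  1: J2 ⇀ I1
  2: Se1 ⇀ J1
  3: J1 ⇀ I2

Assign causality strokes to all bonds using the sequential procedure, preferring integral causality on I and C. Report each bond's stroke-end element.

b0 stroke at J2
b1 stroke at I1
b2 stroke at J1
b3 stroke at I2

b2 stroke→J1  (Se1 fixes effort; stroke away)
b0 stroke→J2  (common-e at J1 fixed by 2)
b3 stroke→I2  (J1 effort already set via bond 2)
b1 stroke→I1  (only one flow-in slot at J2)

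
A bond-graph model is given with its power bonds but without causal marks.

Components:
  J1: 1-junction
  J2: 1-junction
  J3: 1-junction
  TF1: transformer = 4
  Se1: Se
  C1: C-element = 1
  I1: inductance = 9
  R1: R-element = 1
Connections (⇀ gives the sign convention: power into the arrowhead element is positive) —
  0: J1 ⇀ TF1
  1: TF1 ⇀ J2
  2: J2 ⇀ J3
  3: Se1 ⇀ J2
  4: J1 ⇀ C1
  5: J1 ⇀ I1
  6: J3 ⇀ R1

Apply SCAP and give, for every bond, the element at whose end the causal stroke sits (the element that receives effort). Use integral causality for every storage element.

b0 |J1
b1 |TF1
b2 |J2
b3 |J2
b4 |J1
b5 |I1
b6 |J3

#3 stroke→J2  (Se1 (Se) sets effort on bond)
#4 stroke→J1  (C1: C, integral causality)
#5 stroke→I1  (I1 integral (f out))
#0 stroke→J1  (J1: bond 5 brought flow, rest push out)
#1 stroke→TF1  (TF TF1: opposite of bond 0)
#2 stroke→J2  (common-f at J2 fixed by 1)
#6 stroke→J3  (J3: bond 2 brought flow, rest push out)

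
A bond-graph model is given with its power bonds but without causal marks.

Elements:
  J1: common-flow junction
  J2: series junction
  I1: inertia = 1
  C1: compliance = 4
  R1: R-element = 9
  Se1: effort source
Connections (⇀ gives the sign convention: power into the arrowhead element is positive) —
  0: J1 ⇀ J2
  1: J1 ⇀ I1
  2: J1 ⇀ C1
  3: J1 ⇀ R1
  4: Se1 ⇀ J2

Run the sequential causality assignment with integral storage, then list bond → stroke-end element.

bond 4 stroke at J2  (Se1 (Se) sets effort on bond)
bond 0 stroke at J1  (J2: last free bond brings flow in)
bond 1 stroke at I1  (I1: I, integral causality)
bond 2 stroke at J1  (common-f at J1 fixed by 1)
bond 3 stroke at J1  (1-jn J1 has f-setter on 1)

#0 |J1
#1 |I1
#2 |J1
#3 |J1
#4 |J2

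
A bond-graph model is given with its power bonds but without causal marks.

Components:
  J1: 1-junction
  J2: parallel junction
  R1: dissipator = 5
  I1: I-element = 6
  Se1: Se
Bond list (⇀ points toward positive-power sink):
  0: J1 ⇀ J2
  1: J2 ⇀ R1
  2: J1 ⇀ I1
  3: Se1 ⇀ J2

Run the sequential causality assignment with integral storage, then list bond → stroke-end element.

bond 0 stroke at J1
bond 1 stroke at R1
bond 2 stroke at I1
bond 3 stroke at J2

bond 3 |J2  (Se1: effort source, stroke at far end)
bond 0 |J1  (0-jn J2 has e-setter on 3)
bond 1 |R1  (common-e at J2 fixed by 3)
bond 2 |I1  (closing 1-jn rule on J1)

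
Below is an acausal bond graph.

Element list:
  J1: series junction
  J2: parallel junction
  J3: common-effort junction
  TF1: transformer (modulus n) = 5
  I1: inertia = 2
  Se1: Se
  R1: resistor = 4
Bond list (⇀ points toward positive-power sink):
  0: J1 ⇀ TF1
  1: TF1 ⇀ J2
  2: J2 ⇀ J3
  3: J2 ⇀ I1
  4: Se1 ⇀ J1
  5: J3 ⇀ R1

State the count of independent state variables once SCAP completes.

1  (I1 all integral)

#4 →J1  (Se1: effort source, stroke at far end)
#0 →TF1  (J1 needs exactly one f-in)
#1 →J2  (TF1: transformer flips bond 0)
#2 →J3  (0-jn J2 has e-setter on 1)
#3 →I1  (J2: bond 1 brought effort, rest push out)
#5 →R1  (0-jn J3 has e-setter on 2)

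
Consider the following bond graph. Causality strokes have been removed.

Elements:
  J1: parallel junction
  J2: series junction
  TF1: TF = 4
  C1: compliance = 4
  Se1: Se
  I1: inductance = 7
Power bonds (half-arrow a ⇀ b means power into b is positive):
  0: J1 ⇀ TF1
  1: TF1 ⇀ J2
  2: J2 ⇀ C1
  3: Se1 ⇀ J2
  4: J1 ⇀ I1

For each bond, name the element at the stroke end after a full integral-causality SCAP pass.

β0 |J1
β1 |TF1
β2 |J2
β3 |J2
β4 |I1

b3 stroke at J2  (source Se1 imposes e)
b2 stroke at J2  (C1 outputs effort q/C1)
b1 stroke at TF1  (J2: last free bond brings flow in)
b0 stroke at J1  (TF1: transformer flips bond 1)
b4 stroke at I1  (common-e at J1 fixed by 0)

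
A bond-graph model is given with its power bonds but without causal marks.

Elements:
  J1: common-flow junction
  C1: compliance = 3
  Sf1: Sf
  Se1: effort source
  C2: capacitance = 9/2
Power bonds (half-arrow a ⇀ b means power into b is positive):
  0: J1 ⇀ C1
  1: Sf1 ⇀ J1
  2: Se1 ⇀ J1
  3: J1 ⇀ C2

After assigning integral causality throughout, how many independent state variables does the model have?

bond 1 |Sf1  (Sf1: flow source, stroke at near end)
bond 2 |J1  (Se1: effort source, stroke at far end)
bond 0 |J1  (J1 flow already set via bond 1)
bond 3 |J1  (J1 flow already set via bond 1)

2  (C1, C2 all integral)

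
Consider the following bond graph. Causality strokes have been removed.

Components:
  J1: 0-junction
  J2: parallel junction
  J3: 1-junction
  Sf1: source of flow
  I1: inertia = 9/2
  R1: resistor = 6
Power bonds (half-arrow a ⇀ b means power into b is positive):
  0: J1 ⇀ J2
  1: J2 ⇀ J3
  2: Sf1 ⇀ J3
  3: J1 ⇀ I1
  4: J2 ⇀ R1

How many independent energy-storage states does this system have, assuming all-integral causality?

bond 2 →Sf1  (Sf1 fixes flow; stroke at Sf1)
bond 1 →J3  (common-f at J3 fixed by 2)
bond 3 →I1  (I1: I, integral causality)
bond 0 →J1  (J1 needs exactly one e-in)
bond 4 →J2  (only one effort-in slot at J2)

1  (I1 all integral)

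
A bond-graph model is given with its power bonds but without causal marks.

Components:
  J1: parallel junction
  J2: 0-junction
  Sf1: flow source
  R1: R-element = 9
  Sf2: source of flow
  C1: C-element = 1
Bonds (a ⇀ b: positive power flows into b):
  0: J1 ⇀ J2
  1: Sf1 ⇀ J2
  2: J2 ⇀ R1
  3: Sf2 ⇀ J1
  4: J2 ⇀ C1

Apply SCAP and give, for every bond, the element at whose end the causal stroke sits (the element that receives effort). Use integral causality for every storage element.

bond 1 →Sf1  (Sf1 fixes flow; stroke at Sf1)
bond 3 →Sf2  (Sf2 fixes flow; stroke at Sf2)
bond 0 →J1  (only one effort-in slot at J1)
bond 4 →J2  (C1 outputs effort q/C1)
bond 2 →R1  (0-jn J2 has e-setter on 4)

bond 0 |J1
bond 1 |Sf1
bond 2 |R1
bond 3 |Sf2
bond 4 |J2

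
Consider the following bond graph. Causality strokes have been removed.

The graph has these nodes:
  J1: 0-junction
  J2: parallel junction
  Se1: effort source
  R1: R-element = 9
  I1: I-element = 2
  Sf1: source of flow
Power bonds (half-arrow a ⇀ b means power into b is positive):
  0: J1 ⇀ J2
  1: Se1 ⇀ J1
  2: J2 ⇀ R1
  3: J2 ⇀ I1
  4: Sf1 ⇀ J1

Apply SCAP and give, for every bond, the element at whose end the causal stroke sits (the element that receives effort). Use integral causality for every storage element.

bond 0 stroke at J2
bond 1 stroke at J1
bond 2 stroke at R1
bond 3 stroke at I1
bond 4 stroke at Sf1

bond 1 →J1  (Se1: effort source, stroke at far end)
bond 4 →Sf1  (Sf1 fixes flow; stroke at Sf1)
bond 0 →J2  (J1: bond 1 brought effort, rest push out)
bond 2 →R1  (0-jn J2 has e-setter on 0)
bond 3 →I1  (0-jn J2 has e-setter on 0)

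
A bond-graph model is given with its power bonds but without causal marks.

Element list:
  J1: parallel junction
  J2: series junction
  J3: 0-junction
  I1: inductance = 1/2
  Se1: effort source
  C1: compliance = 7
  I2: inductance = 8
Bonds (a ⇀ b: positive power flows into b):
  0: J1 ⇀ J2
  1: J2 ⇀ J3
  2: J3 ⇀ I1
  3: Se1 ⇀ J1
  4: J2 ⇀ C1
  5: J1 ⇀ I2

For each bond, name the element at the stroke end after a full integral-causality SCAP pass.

bond 3 |J1  (Se1 (Se) sets effort on bond)
bond 0 |J2  (common-e at J1 fixed by 3)
bond 5 |I2  (common-e at J1 fixed by 3)
bond 2 |I1  (I1 integral (f out))
bond 1 |J3  (J3 needs exactly one e-in)
bond 4 |J2  (J2: bond 1 brought flow, rest push out)

b0 |J2
b1 |J3
b2 |I1
b3 |J1
b4 |J2
b5 |I2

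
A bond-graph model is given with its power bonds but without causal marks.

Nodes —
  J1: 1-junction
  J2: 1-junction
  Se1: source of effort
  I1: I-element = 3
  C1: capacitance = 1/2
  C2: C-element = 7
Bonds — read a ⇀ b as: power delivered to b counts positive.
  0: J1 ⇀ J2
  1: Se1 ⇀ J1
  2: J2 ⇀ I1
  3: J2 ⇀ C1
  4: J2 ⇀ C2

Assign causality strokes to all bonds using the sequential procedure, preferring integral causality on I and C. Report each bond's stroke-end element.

#1 |J1  (Se1: effort source, stroke at far end)
#0 |J2  (J1: last free bond brings flow in)
#2 |I1  (I1 integral (f out))
#3 |J2  (J2: bond 2 brought flow, rest push out)
#4 |J2  (common-f at J2 fixed by 2)

#0 |J2
#1 |J1
#2 |I1
#3 |J2
#4 |J2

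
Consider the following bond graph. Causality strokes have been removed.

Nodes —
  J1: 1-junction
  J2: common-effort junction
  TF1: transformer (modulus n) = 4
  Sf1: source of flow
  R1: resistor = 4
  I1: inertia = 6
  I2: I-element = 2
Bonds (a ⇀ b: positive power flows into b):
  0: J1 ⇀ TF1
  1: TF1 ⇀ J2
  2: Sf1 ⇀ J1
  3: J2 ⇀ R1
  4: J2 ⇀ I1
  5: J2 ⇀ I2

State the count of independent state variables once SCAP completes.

2  (I1, I2 all integral)

b2 →Sf1  (source Sf1 imposes f)
b0 →J1  (J1 flow already set via bond 2)
b1 →TF1  (TF TF1: opposite of bond 0)
b4 →I1  (prefer integral on I1)
b5 →I2  (prefer integral on I2)
b3 →J2  (closing 0-jn rule on J2)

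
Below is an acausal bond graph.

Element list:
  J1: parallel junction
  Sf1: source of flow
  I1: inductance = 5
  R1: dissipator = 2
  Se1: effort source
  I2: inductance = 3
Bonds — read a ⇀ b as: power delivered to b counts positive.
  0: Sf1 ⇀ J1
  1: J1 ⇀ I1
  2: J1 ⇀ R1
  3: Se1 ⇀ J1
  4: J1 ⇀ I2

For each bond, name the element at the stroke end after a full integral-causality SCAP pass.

bond 0 →Sf1  (source Sf1 imposes f)
bond 3 →J1  (Se1 (Se) sets effort on bond)
bond 1 →I1  (J1: bond 3 brought effort, rest push out)
bond 2 →R1  (0-jn J1 has e-setter on 3)
bond 4 →I2  (common-e at J1 fixed by 3)

β0 stroke→Sf1
β1 stroke→I1
β2 stroke→R1
β3 stroke→J1
β4 stroke→I2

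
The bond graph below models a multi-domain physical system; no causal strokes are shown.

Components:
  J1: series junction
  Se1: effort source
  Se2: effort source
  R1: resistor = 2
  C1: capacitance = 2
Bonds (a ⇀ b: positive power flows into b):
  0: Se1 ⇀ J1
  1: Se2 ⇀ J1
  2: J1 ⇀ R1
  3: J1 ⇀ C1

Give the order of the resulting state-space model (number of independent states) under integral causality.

#0 |J1  (Se1 (Se) sets effort on bond)
#1 |J1  (Se2 fixes effort; stroke away)
#3 |J1  (C1 integral (e out))
#2 |R1  (J1 needs exactly one f-in)

1  (C1 all integral)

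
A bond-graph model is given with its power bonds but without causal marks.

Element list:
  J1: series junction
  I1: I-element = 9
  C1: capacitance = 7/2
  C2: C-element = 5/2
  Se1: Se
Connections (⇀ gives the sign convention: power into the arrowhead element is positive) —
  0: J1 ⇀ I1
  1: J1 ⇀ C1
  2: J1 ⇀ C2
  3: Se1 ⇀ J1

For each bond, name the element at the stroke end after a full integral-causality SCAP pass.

b0 |I1
b1 |J1
b2 |J1
b3 |J1

β3 →J1  (Se1: effort source, stroke at far end)
β0 →I1  (prefer integral on I1)
β1 →J1  (J1 flow already set via bond 0)
β2 →J1  (1-jn J1 has f-setter on 0)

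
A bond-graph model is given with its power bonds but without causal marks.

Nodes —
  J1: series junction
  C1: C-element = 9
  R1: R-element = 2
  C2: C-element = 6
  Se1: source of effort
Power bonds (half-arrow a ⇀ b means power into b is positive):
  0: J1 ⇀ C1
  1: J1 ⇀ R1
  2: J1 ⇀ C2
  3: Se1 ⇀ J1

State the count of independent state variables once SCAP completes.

2  (C1, C2 all integral)

β3 |J1  (Se1: effort source, stroke at far end)
β0 |J1  (C1: C, integral causality)
β2 |J1  (C2 integral (e out))
β1 |R1  (J1 needs exactly one f-in)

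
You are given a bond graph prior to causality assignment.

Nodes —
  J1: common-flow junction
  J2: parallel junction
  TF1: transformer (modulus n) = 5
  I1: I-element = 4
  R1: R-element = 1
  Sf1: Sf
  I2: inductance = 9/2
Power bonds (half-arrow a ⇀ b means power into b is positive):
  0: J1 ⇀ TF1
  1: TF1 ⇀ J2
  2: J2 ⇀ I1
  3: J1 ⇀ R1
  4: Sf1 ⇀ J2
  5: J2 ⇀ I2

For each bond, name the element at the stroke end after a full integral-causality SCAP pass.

β0 stroke at TF1
β1 stroke at J2
β2 stroke at I1
β3 stroke at J1
β4 stroke at Sf1
β5 stroke at I2

#4 |Sf1  (Sf1 fixes flow; stroke at Sf1)
#2 |I1  (I1 integral (f out))
#5 |I2  (I2: I, integral causality)
#1 |J2  (closing 0-jn rule on J2)
#0 |TF1  (through TF1, causality passes straight; one stroke at TF1)
#3 |J1  (common-f at J1 fixed by 0)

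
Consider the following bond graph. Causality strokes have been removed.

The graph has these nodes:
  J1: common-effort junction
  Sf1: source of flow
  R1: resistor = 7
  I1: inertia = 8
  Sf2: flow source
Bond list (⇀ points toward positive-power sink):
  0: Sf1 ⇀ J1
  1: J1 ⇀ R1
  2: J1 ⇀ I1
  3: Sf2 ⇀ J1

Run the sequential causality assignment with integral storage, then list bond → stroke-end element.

bond 0 |Sf1
bond 1 |J1
bond 2 |I1
bond 3 |Sf2

#0 →Sf1  (Sf1: flow source, stroke at near end)
#3 →Sf2  (source Sf2 imposes f)
#2 →I1  (prefer integral on I1)
#1 →J1  (J1 needs exactly one e-in)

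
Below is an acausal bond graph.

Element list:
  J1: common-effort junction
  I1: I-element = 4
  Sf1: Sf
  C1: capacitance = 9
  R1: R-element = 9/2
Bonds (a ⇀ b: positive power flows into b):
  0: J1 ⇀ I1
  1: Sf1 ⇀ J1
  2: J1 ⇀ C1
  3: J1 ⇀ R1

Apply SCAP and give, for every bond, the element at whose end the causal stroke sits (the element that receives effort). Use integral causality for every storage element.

#1 →Sf1  (source Sf1 imposes f)
#0 →I1  (I1: I, integral causality)
#2 →J1  (C1 integral (e out))
#3 →R1  (J1: bond 2 brought effort, rest push out)

b0 |I1
b1 |Sf1
b2 |J1
b3 |R1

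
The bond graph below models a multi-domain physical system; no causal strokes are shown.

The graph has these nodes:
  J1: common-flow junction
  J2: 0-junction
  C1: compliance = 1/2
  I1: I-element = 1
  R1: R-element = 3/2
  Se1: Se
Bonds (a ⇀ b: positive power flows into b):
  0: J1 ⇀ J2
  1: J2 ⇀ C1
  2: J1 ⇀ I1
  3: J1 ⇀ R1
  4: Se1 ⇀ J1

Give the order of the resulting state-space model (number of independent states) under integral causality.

2  (C1, I1 all integral)

#4 stroke→J1  (Se1 fixes effort; stroke away)
#1 stroke→J2  (C1 integral (e out))
#0 stroke→J1  (0-jn J2 has e-setter on 1)
#2 stroke→I1  (I1 outputs flow p/I1)
#3 stroke→J1  (common-f at J1 fixed by 2)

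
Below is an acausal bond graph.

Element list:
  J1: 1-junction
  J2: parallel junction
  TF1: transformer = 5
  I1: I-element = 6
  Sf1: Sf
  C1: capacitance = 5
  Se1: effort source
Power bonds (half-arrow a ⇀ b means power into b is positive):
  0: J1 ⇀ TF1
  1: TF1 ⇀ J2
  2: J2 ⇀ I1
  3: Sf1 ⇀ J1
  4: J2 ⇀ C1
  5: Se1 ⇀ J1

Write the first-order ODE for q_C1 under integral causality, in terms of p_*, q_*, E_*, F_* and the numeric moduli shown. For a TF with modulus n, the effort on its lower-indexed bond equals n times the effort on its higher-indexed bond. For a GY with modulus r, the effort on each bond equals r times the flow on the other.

dq_C1/dt = 5*F_Sf1 - p_I1/6

b3 stroke at Sf1  (Sf1: flow source, stroke at near end)
b5 stroke at J1  (source Se1 imposes e)
b0 stroke at J1  (J1: bond 3 brought flow, rest push out)
b1 stroke at TF1  (TF1 one-in-one-out from 0)
b2 stroke at I1  (I1 integral (f out))
b4 stroke at J2  (J2 needs exactly one e-in)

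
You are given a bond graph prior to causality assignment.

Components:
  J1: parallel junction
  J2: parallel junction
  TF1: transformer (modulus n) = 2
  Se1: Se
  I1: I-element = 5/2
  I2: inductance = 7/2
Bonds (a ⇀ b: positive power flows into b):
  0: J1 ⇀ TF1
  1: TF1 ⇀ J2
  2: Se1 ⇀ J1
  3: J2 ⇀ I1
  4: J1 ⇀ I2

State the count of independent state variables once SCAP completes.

β2 →J1  (Se1 fixes effort; stroke away)
β0 →TF1  (0-jn J1 has e-setter on 2)
β4 →I2  (common-e at J1 fixed by 2)
β1 →J2  (TF1 one-in-one-out from 0)
β3 →I1  (0-jn J2 has e-setter on 1)

2  (I1, I2 all integral)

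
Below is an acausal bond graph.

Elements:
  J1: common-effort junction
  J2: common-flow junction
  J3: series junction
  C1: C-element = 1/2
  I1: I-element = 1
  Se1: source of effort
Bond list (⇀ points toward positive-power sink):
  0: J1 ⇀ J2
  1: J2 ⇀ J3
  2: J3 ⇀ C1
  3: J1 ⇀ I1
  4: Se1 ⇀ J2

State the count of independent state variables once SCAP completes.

2  (C1, I1 all integral)

#4 stroke at J2  (Se1 fixes effort; stroke away)
#2 stroke at J3  (prefer integral on C1)
#1 stroke at J2  (only one flow-in slot at J3)
#0 stroke at J1  (closing 1-jn rule on J2)
#3 stroke at I1  (0-jn J1 has e-setter on 0)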